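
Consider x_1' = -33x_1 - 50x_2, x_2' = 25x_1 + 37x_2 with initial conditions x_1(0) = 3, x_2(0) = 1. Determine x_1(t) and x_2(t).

Coefficient matrix A = [[-33, -50], [25, 37]].
Characteristic polynomial det(A - λI) = λ^2 - 4λ + 29 = 0.
Eigenvalues λ = 2 ± 5i (complex conjugate pair).
For λ=2+5i: an eigenvector is (-3,2) - i(1,-1) = (-3 - i, 2 + i).
A real fundamental pair from Re and Im of e^((2+5i)t)v: X_1 = e^(2t)(cos(5t)·(-3,2) + sin(5t)·(1,-1)), X_2 = e^(2t)(sin(5t)·(-3,2) - cos(5t)·(1,-1)).
General solution: C_1X_1 + C_2X_2.
Applying x_1(0)=3, x_2(0)=1 gives C_1=-4, C_2=9.

x_1(t) = -31e^(2t)sin(5t) + 3e^(2t)cos(5t), x_2(t) = 22e^(2t)sin(5t) + e^(2t)cos(5t)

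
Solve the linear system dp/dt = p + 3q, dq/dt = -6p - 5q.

p(t) = -C_1e^(-2t)cos(3t) - C_2e^(-2t)sin(3t), q(t) = C_1e^(-2t)sin(3t) + C_1e^(-2t)cos(3t) + C_2e^(-2t)sin(3t) - C_2e^(-2t)cos(3t)

Coefficient matrix A = [[1, 3], [-6, -5]].
Characteristic polynomial det(A - λI) = λ^2 + 4λ + 13 = 0.
Eigenvalues λ = -2 ± 3i (complex conjugate pair).
For λ=-2+3i: an eigenvector is (-1,1) - i(0,1) = (-1, 1 - i).
A real fundamental pair from Re and Im of e^((-2+3i)t)v: X_1 = e^(-2t)(cos(3t)·(-1,1) + sin(3t)·(0,1)), X_2 = e^(-2t)(sin(3t)·(-1,1) - cos(3t)·(0,1)).
General solution: C_1X_1 + C_2X_2.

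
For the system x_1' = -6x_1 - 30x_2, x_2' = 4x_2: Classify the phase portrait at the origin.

saddle

A = [[-6,-30],[0,4]]; det(A-λI) = λ^2 + 2λ - 24.
λ = -6, 4: opposite signs.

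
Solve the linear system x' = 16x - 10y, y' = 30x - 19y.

x(t) = 2C_1e^(t) + C_2e^(-4t), y(t) = 3C_1e^(t) + 2C_2e^(-4t)

Coefficient matrix A = [[16, -10], [30, -19]].
Characteristic polynomial det(A - λI) = λ^2 + 3λ - 4 = 0.
Eigenvalues λ = 1, -4.
For λ=1: (A-λI) row 1 is [15, -10], so an eigenvector is (2, 3).
For λ=-4: (A-λI) row 1 is [20, -10], so an eigenvector is (1, 2).
General solution: C_1e^(t)(2,3) + C_2e^(-4t)(1,2).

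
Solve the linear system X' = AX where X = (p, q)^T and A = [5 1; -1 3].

p(t) = -C_1e^(4t) - C_2te^(4t) + 2C_2e^(4t), q(t) = C_1e^(4t) + C_2te^(4t) - 3C_2e^(4t)

Coefficient matrix A = [[5, 1], [-1, 3]].
Characteristic polynomial det(A - λI) = λ^2 - 8λ + 16 = 0.
Single eigenvalue λ = 4 with algebraic multiplicity 2.
Eigenvector v = (-1,1); generalized eigenvector w with (A-λI)w=v is (2,-3).
General solution: e^(4t)[C_1·v + C_2·(t·v + w)].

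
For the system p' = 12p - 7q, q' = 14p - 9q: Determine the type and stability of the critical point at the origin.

A = [[12,-7],[14,-9]]; det(A-λI) = λ^2 - 3λ - 10.
λ = 5, -2: opposite signs.

saddle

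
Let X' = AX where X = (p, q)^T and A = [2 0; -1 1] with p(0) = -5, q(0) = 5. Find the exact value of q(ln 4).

80

A = [[2,0],[-1,1]]; eigenvalues λ = 1, 2.
Eigenvectors: (0,-1) for λ=1, (1,-1) for λ=2.
From the initial condition, c_1 = 0, c_2 = -5.
q(ln 4) = (0)(4^1)(-1) + (-5)(4^2)(-1) = 80.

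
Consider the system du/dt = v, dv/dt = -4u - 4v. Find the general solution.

Coefficient matrix A = [[0, 1], [-4, -4]].
Characteristic polynomial det(A - λI) = λ^2 + 4λ + 4 = 0.
Single eigenvalue λ = -2 with algebraic multiplicity 2.
Eigenvector v = (-1,2); generalized eigenvector w with (A-λI)w=v is (-1,1).
General solution: e^(-2t)[K_1·v + K_2·(t·v + w)].

u(t) = -K_1e^(-2t) - K_2te^(-2t) - K_2e^(-2t), v(t) = 2K_1e^(-2t) + 2K_2te^(-2t) + K_2e^(-2t)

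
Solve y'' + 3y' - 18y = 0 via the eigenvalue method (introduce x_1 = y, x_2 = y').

y(t) = K_1e^(-6t) + K_2e^(3t)

Let x_1 = y, x_2 = y'. Then x_1' = x_2 and x_2' = 18x_1 - 3x_2.
A = [[0,1],[18,-3]]; det(A-λI) = λ^2 + 3λ - 18.
Eigenvalues λ = -6, 3 with eigenvectors (1,-6), (1,3).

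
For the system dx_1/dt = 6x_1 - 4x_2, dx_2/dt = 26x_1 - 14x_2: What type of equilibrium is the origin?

A = [[6,-4],[26,-14]]; det(A-λI) = λ^2 + 8λ + 20.
λ = -4 ± 2i: negative real part.

stable spiral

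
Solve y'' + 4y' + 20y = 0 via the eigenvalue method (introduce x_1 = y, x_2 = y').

y(t) = K_1e^(-2t)cos(4t) + K_2e^(-2t)sin(4t)

Let x_1 = y, x_2 = y'. Then x_1' = x_2 and x_2' = -20x_1 - 4x_2.
A = [[0,1],[-20,-4]]; det(A-λI) = λ^2 + 4λ + 20.
Eigenvalues λ = -2 ± 4i.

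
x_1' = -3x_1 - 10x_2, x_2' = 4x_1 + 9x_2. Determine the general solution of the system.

x_1(t) = -2C_1e^(3t)sin(2t) - C_1e^(3t)cos(2t) - C_2e^(3t)sin(2t) + 2C_2e^(3t)cos(2t), x_2(t) = C_1e^(3t)sin(2t) + C_1e^(3t)cos(2t) + C_2e^(3t)sin(2t) - C_2e^(3t)cos(2t)

Coefficient matrix A = [[-3, -10], [4, 9]].
Characteristic polynomial det(A - λI) = λ^2 - 6λ + 13 = 0.
Eigenvalues λ = 3 ± 2i (complex conjugate pair).
For λ=3+2i: an eigenvector is (-1,1) - i(-2,1) = (-1 + 2i, 1 - i).
A real fundamental pair from Re and Im of e^((3+2i)t)v: X_1 = e^(3t)(cos(2t)·(-1,1) + sin(2t)·(-2,1)), X_2 = e^(3t)(sin(2t)·(-1,1) - cos(2t)·(-2,1)).
General solution: C_1X_1 + C_2X_2.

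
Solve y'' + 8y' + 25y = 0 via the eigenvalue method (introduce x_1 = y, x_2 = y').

Let x_1 = y, x_2 = y'. Then x_1' = x_2 and x_2' = -25x_1 - 8x_2.
A = [[0,1],[-25,-8]]; det(A-λI) = λ^2 + 8λ + 25.
Eigenvalues λ = -4 ± 3i.

y(t) = c_1e^(-4t)cos(3t) + c_2e^(-4t)sin(3t)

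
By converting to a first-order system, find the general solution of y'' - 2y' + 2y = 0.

Let x_1 = y, x_2 = y'. Then x_1' = x_2 and x_2' = -2x_1 + 2x_2.
A = [[0,1],[-2,2]]; det(A-λI) = λ^2 - 2λ + 2.
Eigenvalues λ = 1 ± i.

y(t) = C_1e^(t)cos(t) + C_2e^(t)sin(t)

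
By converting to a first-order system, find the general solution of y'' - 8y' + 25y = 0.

Let x_1 = y, x_2 = y'. Then x_1' = x_2 and x_2' = -25x_1 + 8x_2.
A = [[0,1],[-25,8]]; det(A-λI) = λ^2 - 8λ + 25.
Eigenvalues λ = 4 ± 3i.

y(t) = c_1e^(4t)cos(3t) + c_2e^(4t)sin(3t)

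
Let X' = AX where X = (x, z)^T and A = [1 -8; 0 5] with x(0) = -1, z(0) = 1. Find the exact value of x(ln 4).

A = [[1,-8],[0,5]]; eigenvalues λ = 1, 5.
Eigenvectors: (1,0) for λ=1, (2,-1) for λ=5.
From the initial condition, c_1 = 1, c_2 = -1.
x(ln 4) = (1)(4^1)(1) + (-1)(4^5)(2) = -2044.

-2044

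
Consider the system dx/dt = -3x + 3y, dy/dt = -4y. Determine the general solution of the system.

Coefficient matrix A = [[-3, 3], [0, -4]].
Characteristic polynomial det(A - λI) = λ^2 + 7λ + 12 = 0.
Eigenvalues λ = -3, -4.
For λ=-3: (A-λI) row 1 is [0, 3], so an eigenvector is (-1, 0).
For λ=-4: (A-λI) row 1 is [1, 3], so an eigenvector is (3, -1).
General solution: c_1e^(-3t)(-1,0) + c_2e^(-4t)(3,-1).

x(t) = -c_1e^(-3t) + 3c_2e^(-4t), y(t) = -c_2e^(-4t)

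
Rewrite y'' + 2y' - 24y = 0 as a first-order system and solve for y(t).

y(t) = K_1e^(4t) + K_2e^(-6t)

Let x_1 = y, x_2 = y'. Then x_1' = x_2 and x_2' = 24x_1 - 2x_2.
A = [[0,1],[24,-2]]; det(A-λI) = λ^2 + 2λ - 24.
Eigenvalues λ = 4, -6 with eigenvectors (1,4), (1,-6).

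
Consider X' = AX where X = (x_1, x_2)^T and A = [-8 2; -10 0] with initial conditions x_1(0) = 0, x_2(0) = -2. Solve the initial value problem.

Coefficient matrix A = [[-8, 2], [-10, 0]].
Characteristic polynomial det(A - λI) = λ^2 + 8λ + 20 = 0.
Eigenvalues λ = -4 ± 2i (complex conjugate pair).
For λ=-4+2i: an eigenvector is (0,1) - i(1,2) = (0 - i, 1 - 2i).
A real fundamental pair from Re and Im of e^((-4+2i)t)v: X_1 = e^(-4t)(cos(2t)·(0,1) + sin(2t)·(1,2)), X_2 = e^(-4t)(sin(2t)·(0,1) - cos(2t)·(1,2)).
General solution: c_1X_1 + c_2X_2.
Applying x_1(0)=0, x_2(0)=-2 gives c_1=-2, c_2=0.

x_1(t) = -2e^(-4t)sin(2t), x_2(t) = -4e^(-4t)sin(2t) - 2e^(-4t)cos(2t)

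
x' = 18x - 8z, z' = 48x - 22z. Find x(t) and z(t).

Coefficient matrix A = [[18, -8], [48, -22]].
Characteristic polynomial det(A - λI) = λ^2 + 4λ - 12 = 0.
Eigenvalues λ = 2, -6.
For λ=2: (A-λI) row 1 is [16, -8], so an eigenvector is (1, 2).
For λ=-6: (A-λI) row 1 is [24, -8], so an eigenvector is (-1, -3).
General solution: c_1e^(2t)(1,2) + c_2e^(-6t)(-1,-3).

x(t) = c_1e^(2t) - c_2e^(-6t), z(t) = 2c_1e^(2t) - 3c_2e^(-6t)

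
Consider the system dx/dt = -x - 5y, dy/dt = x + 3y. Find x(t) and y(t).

Coefficient matrix A = [[-1, -5], [1, 3]].
Characteristic polynomial det(A - λI) = λ^2 - 2λ + 2 = 0.
Eigenvalues λ = 1 ± i (complex conjugate pair).
For λ=1+i: an eigenvector is (1,0) - i(-2,1) = (1 + 2i, 0 - i).
A real fundamental pair from Re and Im of e^((1+i)t)v: X_1 = e^(t)(cos(t)·(1,0) + sin(t)·(-2,1)), X_2 = e^(t)(sin(t)·(1,0) - cos(t)·(-2,1)).
General solution: C_1X_1 + C_2X_2.

x(t) = -2C_1e^(t)sin(t) + C_1e^(t)cos(t) + C_2e^(t)sin(t) + 2C_2e^(t)cos(t), y(t) = C_1e^(t)sin(t) - C_2e^(t)cos(t)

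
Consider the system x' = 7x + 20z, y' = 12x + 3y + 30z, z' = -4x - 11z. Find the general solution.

Coefficient matrix A = [[7, 0, 20], [12, 3, 30], [-4, 0, -11]].
det(A - λI) = 0 gives eigenvalues λ = -1, 3, -3.
For λ=-1: eigenvector (5,0,-2).
For λ=3: eigenvector (0,1,0).
For λ=-3: eigenvector (-2,-1,1).
General solution: c_1e^(-t)(5,0,-2) + c_2e^(3t)(0,1,0) + c_3e^(-3t)(-2,-1,1).

x(t) = 5c_1e^(-t) - 2c_3e^(-3t), y(t) = c_2e^(3t) - c_3e^(-3t), z(t) = -2c_1e^(-t) + c_3e^(-3t)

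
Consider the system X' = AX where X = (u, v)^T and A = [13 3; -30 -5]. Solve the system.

u(t) = C_1e^(4t)cos(3t) + C_2e^(4t)sin(3t), v(t) = -C_1e^(4t)sin(3t) - 3C_1e^(4t)cos(3t) - 3C_2e^(4t)sin(3t) + C_2e^(4t)cos(3t)

Coefficient matrix A = [[13, 3], [-30, -5]].
Characteristic polynomial det(A - λI) = λ^2 - 8λ + 25 = 0.
Eigenvalues λ = 4 ± 3i (complex conjugate pair).
For λ=4+3i: an eigenvector is (1,-3) - i(0,-1) = (1, -3 + i).
A real fundamental pair from Re and Im of e^((4+3i)t)v: X_1 = e^(4t)(cos(3t)·(1,-3) + sin(3t)·(0,-1)), X_2 = e^(4t)(sin(3t)·(1,-3) - cos(3t)·(0,-1)).
General solution: C_1X_1 + C_2X_2.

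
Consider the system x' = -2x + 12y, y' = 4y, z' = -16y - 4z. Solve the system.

x(t) = 2c_2e^(4t) + c_3e^(-2t), y(t) = c_2e^(4t), z(t) = c_1e^(-4t) - 2c_2e^(4t)

Coefficient matrix A = [[-2, 12, 0], [0, 4, 0], [0, -16, -4]].
det(A - λI) = 0 gives eigenvalues λ = -4, 4, -2.
For λ=-4: eigenvector (0,0,1).
For λ=4: eigenvector (2,1,-2).
For λ=-2: eigenvector (1,0,0).
General solution: c_1e^(-4t)(0,0,1) + c_2e^(4t)(2,1,-2) + c_3e^(-2t)(1,0,0).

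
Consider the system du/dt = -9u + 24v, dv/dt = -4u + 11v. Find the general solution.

u(t) = 2C_1e^(3t) - 3C_2e^(-t), v(t) = C_1e^(3t) - C_2e^(-t)

Coefficient matrix A = [[-9, 24], [-4, 11]].
Characteristic polynomial det(A - λI) = λ^2 - 2λ - 3 = 0.
Eigenvalues λ = 3, -1.
For λ=3: (A-λI) row 1 is [-12, 24], so an eigenvector is (2, 1).
For λ=-1: (A-λI) row 1 is [-8, 24], so an eigenvector is (-3, -1).
General solution: C_1e^(3t)(2,1) + C_2e^(-t)(-3,-1).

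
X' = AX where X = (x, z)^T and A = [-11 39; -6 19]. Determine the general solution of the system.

x(t) = 3c_1e^(4t)sin(3t) + 2c_1e^(4t)cos(3t) + 2c_2e^(4t)sin(3t) - 3c_2e^(4t)cos(3t), z(t) = c_1e^(4t)sin(3t) + c_1e^(4t)cos(3t) + c_2e^(4t)sin(3t) - c_2e^(4t)cos(3t)

Coefficient matrix A = [[-11, 39], [-6, 19]].
Characteristic polynomial det(A - λI) = λ^2 - 8λ + 25 = 0.
Eigenvalues λ = 4 ± 3i (complex conjugate pair).
For λ=4+3i: an eigenvector is (2,1) - i(3,1) = (2 - 3i, 1 - i).
A real fundamental pair from Re and Im of e^((4+3i)t)v: X_1 = e^(4t)(cos(3t)·(2,1) + sin(3t)·(3,1)), X_2 = e^(4t)(sin(3t)·(2,1) - cos(3t)·(3,1)).
General solution: c_1X_1 + c_2X_2.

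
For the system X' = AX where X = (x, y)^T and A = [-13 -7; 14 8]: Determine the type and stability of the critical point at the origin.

saddle

A = [[-13,-7],[14,8]]; det(A-λI) = λ^2 + 5λ - 6.
λ = -6, 1: opposite signs.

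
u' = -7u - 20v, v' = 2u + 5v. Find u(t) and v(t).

Coefficient matrix A = [[-7, -20], [2, 5]].
Characteristic polynomial det(A - λI) = λ^2 + 2λ + 5 = 0.
Eigenvalues λ = -1 ± 2i (complex conjugate pair).
For λ=-1+2i: an eigenvector is (-1,0) - i(3,-1) = (-1 - 3i, 0 + i).
A real fundamental pair from Re and Im of e^((-1+2i)t)v: X_1 = e^(-t)(cos(2t)·(-1,0) + sin(2t)·(3,-1)), X_2 = e^(-t)(sin(2t)·(-1,0) - cos(2t)·(3,-1)).
General solution: c_1X_1 + c_2X_2.

u(t) = 3c_1e^(-t)sin(2t) - c_1e^(-t)cos(2t) - c_2e^(-t)sin(2t) - 3c_2e^(-t)cos(2t), v(t) = -c_1e^(-t)sin(2t) + c_2e^(-t)cos(2t)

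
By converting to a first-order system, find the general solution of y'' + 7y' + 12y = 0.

Let x_1 = y, x_2 = y'. Then x_1' = x_2 and x_2' = -12x_1 - 7x_2.
A = [[0,1],[-12,-7]]; det(A-λI) = λ^2 + 7λ + 12.
Eigenvalues λ = -3, -4 with eigenvectors (1,-3), (1,-4).

y(t) = c_1e^(-3t) + c_2e^(-4t)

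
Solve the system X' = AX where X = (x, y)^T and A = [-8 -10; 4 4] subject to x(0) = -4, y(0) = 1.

Coefficient matrix A = [[-8, -10], [4, 4]].
Characteristic polynomial det(A - λI) = λ^2 + 4λ + 8 = 0.
Eigenvalues λ = -2 ± 2i (complex conjugate pair).
For λ=-2+2i: an eigenvector is (2,-1) - i(-1,1) = (2 + i, -1 - i).
A real fundamental pair from Re and Im of e^((-2+2i)t)v: X_1 = e^(-2t)(cos(2t)·(2,-1) + sin(2t)·(-1,1)), X_2 = e^(-2t)(sin(2t)·(2,-1) - cos(2t)·(-1,1)).
General solution: C_1X_1 + C_2X_2.
Applying x(0)=-4, y(0)=1 gives C_1=-3, C_2=2.

x(t) = 7e^(-2t)sin(2t) - 4e^(-2t)cos(2t), y(t) = -5e^(-2t)sin(2t) + e^(-2t)cos(2t)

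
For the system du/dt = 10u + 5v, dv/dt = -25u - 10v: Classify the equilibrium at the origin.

center

A = [[10,5],[-25,-10]]; det(A-λI) = λ^2 + 25.
λ = 0 ± 5i: zero real part.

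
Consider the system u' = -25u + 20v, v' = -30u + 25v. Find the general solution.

u(t) = -2K_1e^(5t) + K_2e^(-5t), v(t) = -3K_1e^(5t) + K_2e^(-5t)

Coefficient matrix A = [[-25, 20], [-30, 25]].
Characteristic polynomial det(A - λI) = λ^2 - 25 = 0.
Eigenvalues λ = 5, -5.
For λ=5: (A-λI) row 1 is [-30, 20], so an eigenvector is (-2, -3).
For λ=-5: (A-λI) row 1 is [-20, 20], so an eigenvector is (1, 1).
General solution: K_1e^(5t)(-2,-3) + K_2e^(-5t)(1,1).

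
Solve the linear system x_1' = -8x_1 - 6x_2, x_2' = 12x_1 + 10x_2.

Coefficient matrix A = [[-8, -6], [12, 10]].
Characteristic polynomial det(A - λI) = λ^2 - 2λ - 8 = 0.
Eigenvalues λ = -2, 4.
For λ=-2: (A-λI) row 1 is [-6, -6], so an eigenvector is (-1, 1).
For λ=4: (A-λI) row 1 is [-12, -6], so an eigenvector is (-1, 2).
General solution: K_1e^(-2t)(-1,1) + K_2e^(4t)(-1,2).

x_1(t) = -K_1e^(-2t) - K_2e^(4t), x_2(t) = K_1e^(-2t) + 2K_2e^(4t)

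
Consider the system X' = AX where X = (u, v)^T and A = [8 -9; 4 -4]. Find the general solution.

Coefficient matrix A = [[8, -9], [4, -4]].
Characteristic polynomial det(A - λI) = λ^2 - 4λ + 4 = 0.
Single eigenvalue λ = 2 with algebraic multiplicity 2.
Eigenvector v = (3,2); generalized eigenvector w with (A-λI)w=v is (2,1).
General solution: e^(2t)[C_1·v + C_2·(t·v + w)].

u(t) = 3C_1e^(2t) + 3C_2te^(2t) + 2C_2e^(2t), v(t) = 2C_1e^(2t) + 2C_2te^(2t) + C_2e^(2t)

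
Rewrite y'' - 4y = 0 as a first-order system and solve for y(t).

y(t) = C_1e^(2t) + C_2e^(-2t)

Let x_1 = y, x_2 = y'. Then x_1' = x_2 and x_2' = 4x_1.
A = [[0,1],[4,0]]; det(A-λI) = λ^2 - 4.
Eigenvalues λ = 2, -2 with eigenvectors (1,2), (1,-2).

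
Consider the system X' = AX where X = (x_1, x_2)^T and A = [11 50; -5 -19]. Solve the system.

Coefficient matrix A = [[11, 50], [-5, -19]].
Characteristic polynomial det(A - λI) = λ^2 + 8λ + 41 = 0.
Eigenvalues λ = -4 ± 5i (complex conjugate pair).
For λ=-4+5i: an eigenvector is (3,-1) - i(-1,0) = (3 + i, -1).
A real fundamental pair from Re and Im of e^((-4+5i)t)v: X_1 = e^(-4t)(cos(5t)·(3,-1) + sin(5t)·(-1,0)), X_2 = e^(-4t)(sin(5t)·(3,-1) - cos(5t)·(-1,0)).
General solution: c_1X_1 + c_2X_2.

x_1(t) = -c_1e^(-4t)sin(5t) + 3c_1e^(-4t)cos(5t) + 3c_2e^(-4t)sin(5t) + c_2e^(-4t)cos(5t), x_2(t) = -c_1e^(-4t)cos(5t) - c_2e^(-4t)sin(5t)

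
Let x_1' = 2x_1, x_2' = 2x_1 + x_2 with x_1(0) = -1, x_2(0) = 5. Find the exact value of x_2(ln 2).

6

A = [[2,0],[2,1]]; eigenvalues λ = 1, 2.
Eigenvectors: (0,1) for λ=1, (1,2) for λ=2.
From the initial condition, c_1 = 7, c_2 = -1.
x_2(ln 2) = (7)(2^1)(1) + (-1)(2^2)(2) = 6.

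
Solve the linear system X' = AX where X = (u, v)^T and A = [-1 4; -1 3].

Coefficient matrix A = [[-1, 4], [-1, 3]].
Characteristic polynomial det(A - λI) = λ^2 - 2λ + 1 = 0.
Single eigenvalue λ = 1 with algebraic multiplicity 2.
Eigenvector v = (-2,-1); generalized eigenvector w with (A-λI)w=v is (-3,-2).
General solution: e^(t)[C_1·v + C_2·(t·v + w)].

u(t) = -2C_1e^(t) - 2C_2te^(t) - 3C_2e^(t), v(t) = -C_1e^(t) - C_2te^(t) - 2C_2e^(t)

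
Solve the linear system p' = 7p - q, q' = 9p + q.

p(t) = -C_1e^(4t) - C_2te^(4t), q(t) = -3C_1e^(4t) - 3C_2te^(4t) + C_2e^(4t)

Coefficient matrix A = [[7, -1], [9, 1]].
Characteristic polynomial det(A - λI) = λ^2 - 8λ + 16 = 0.
Single eigenvalue λ = 4 with algebraic multiplicity 2.
Eigenvector v = (-1,-3); generalized eigenvector w with (A-λI)w=v is (0,1).
General solution: e^(4t)[C_1·v + C_2·(t·v + w)].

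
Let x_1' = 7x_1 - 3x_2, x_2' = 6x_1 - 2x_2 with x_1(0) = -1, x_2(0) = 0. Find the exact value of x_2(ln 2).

-28

A = [[7,-3],[6,-2]]; eigenvalues λ = 4, 1.
Eigenvectors: (1,1) for λ=4, (1,2) for λ=1.
From the initial condition, c_1 = -2, c_2 = 1.
x_2(ln 2) = (-2)(2^4)(1) + (1)(2^1)(2) = -28.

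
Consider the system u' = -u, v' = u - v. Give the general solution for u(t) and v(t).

Coefficient matrix A = [[-1, 0], [1, -1]].
Characteristic polynomial det(A - λI) = λ^2 + 2λ + 1 = 0.
Single eigenvalue λ = -1 with algebraic multiplicity 2.
Eigenvector v = (0,1); generalized eigenvector w with (A-λI)w=v is (1,2).
General solution: e^(-t)[c_1·v + c_2·(t·v + w)].

u(t) = c_2e^(-t), v(t) = c_1e^(-t) + c_2te^(-t) + 2c_2e^(-t)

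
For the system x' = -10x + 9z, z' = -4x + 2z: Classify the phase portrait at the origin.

stable improper node

A = [[-10,9],[-4,2]]; det(A-λI) = λ^2 + 8λ + 16.
repeated λ = -4 with a single eigenvector.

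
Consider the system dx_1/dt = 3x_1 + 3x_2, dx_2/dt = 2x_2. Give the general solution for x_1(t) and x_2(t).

x_1(t) = -3K_1e^(2t) - K_2e^(3t), x_2(t) = K_1e^(2t)

Coefficient matrix A = [[3, 3], [0, 2]].
Characteristic polynomial det(A - λI) = λ^2 - 5λ + 6 = 0.
Eigenvalues λ = 2, 3.
For λ=2: (A-λI) row 1 is [1, 3], so an eigenvector is (-3, 1).
For λ=3: (A-λI) row 1 is [0, 3], so an eigenvector is (-1, 0).
General solution: K_1e^(2t)(-3,1) + K_2e^(3t)(-1,0).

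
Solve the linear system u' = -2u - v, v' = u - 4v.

Coefficient matrix A = [[-2, -1], [1, -4]].
Characteristic polynomial det(A - λI) = λ^2 + 6λ + 9 = 0.
Single eigenvalue λ = -3 with algebraic multiplicity 2.
Eigenvector v = (-1,-1); generalized eigenvector w with (A-λI)w=v is (2,3).
General solution: e^(-3t)[K_1·v + K_2·(t·v + w)].

u(t) = -K_1e^(-3t) - K_2te^(-3t) + 2K_2e^(-3t), v(t) = -K_1e^(-3t) - K_2te^(-3t) + 3K_2e^(-3t)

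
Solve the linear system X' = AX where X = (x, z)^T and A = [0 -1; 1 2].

x(t) = -K_1e^(t) - K_2te^(t) + K_2e^(t), z(t) = K_1e^(t) + K_2te^(t)

Coefficient matrix A = [[0, -1], [1, 2]].
Characteristic polynomial det(A - λI) = λ^2 - 2λ + 1 = 0.
Single eigenvalue λ = 1 with algebraic multiplicity 2.
Eigenvector v = (-1,1); generalized eigenvector w with (A-λI)w=v is (1,0).
General solution: e^(t)[K_1·v + K_2·(t·v + w)].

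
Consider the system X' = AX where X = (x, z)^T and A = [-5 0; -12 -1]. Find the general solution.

Coefficient matrix A = [[-5, 0], [-12, -1]].
Characteristic polynomial det(A - λI) = λ^2 + 6λ + 5 = 0.
Eigenvalues λ = -5, -1.
For λ=-5: (A-λI) row 2 is [-12, 4], so an eigenvector is (-1, -3).
For λ=-1: (A-λI) row 1 is [-4, 0], so an eigenvector is (0, -1).
General solution: K_1e^(-5t)(-1,-3) + K_2e^(-t)(0,-1).

x(t) = -K_1e^(-5t), z(t) = -3K_1e^(-5t) - K_2e^(-t)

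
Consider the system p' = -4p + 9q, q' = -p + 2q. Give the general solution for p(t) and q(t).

Coefficient matrix A = [[-4, 9], [-1, 2]].
Characteristic polynomial det(A - λI) = λ^2 + 2λ + 1 = 0.
Single eigenvalue λ = -1 with algebraic multiplicity 2.
Eigenvector v = (3,1); generalized eigenvector w with (A-λI)w=v is (-1,0).
General solution: e^(-t)[c_1·v + c_2·(t·v + w)].

p(t) = 3c_1e^(-t) + 3c_2te^(-t) - c_2e^(-t), q(t) = c_1e^(-t) + c_2te^(-t)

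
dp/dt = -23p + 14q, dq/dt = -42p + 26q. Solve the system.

Coefficient matrix A = [[-23, 14], [-42, 26]].
Characteristic polynomial det(A - λI) = λ^2 - 3λ - 10 = 0.
Eigenvalues λ = -2, 5.
For λ=-2: (A-λI) row 1 is [-21, 14], so an eigenvector is (2, 3).
For λ=5: (A-λI) row 1 is [-28, 14], so an eigenvector is (-1, -2).
General solution: c_1e^(-2t)(2,3) + c_2e^(5t)(-1,-2).

p(t) = 2c_1e^(-2t) - c_2e^(5t), q(t) = 3c_1e^(-2t) - 2c_2e^(5t)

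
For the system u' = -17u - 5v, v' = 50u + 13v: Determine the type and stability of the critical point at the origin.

A = [[-17,-5],[50,13]]; det(A-λI) = λ^2 + 4λ + 29.
λ = -2 ± 5i: negative real part.

stable spiral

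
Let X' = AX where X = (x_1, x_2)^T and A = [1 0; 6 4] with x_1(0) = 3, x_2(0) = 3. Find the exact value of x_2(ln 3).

A = [[1,0],[6,4]]; eigenvalues λ = 1, 4.
Eigenvectors: (1,-2) for λ=1, (0,-1) for λ=4.
From the initial condition, c_1 = 3, c_2 = -9.
x_2(ln 3) = (3)(3^1)(-2) + (-9)(3^4)(-1) = 711.

711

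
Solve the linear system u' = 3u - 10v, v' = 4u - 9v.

u(t) = 2C_1e^(-3t)sin(2t) - C_1e^(-3t)cos(2t) - C_2e^(-3t)sin(2t) - 2C_2e^(-3t)cos(2t), v(t) = C_1e^(-3t)sin(2t) - C_1e^(-3t)cos(2t) - C_2e^(-3t)sin(2t) - C_2e^(-3t)cos(2t)

Coefficient matrix A = [[3, -10], [4, -9]].
Characteristic polynomial det(A - λI) = λ^2 + 6λ + 13 = 0.
Eigenvalues λ = -3 ± 2i (complex conjugate pair).
For λ=-3+2i: an eigenvector is (-1,-1) - i(2,1) = (-1 - 2i, -1 - i).
A real fundamental pair from Re and Im of e^((-3+2i)t)v: X_1 = e^(-3t)(cos(2t)·(-1,-1) + sin(2t)·(2,1)), X_2 = e^(-3t)(sin(2t)·(-1,-1) - cos(2t)·(2,1)).
General solution: C_1X_1 + C_2X_2.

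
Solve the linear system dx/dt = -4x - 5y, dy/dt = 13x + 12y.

x(t) = -K_1e^(4t)sin(t) + 2K_1e^(4t)cos(t) + 2K_2e^(4t)sin(t) + K_2e^(4t)cos(t), y(t) = 2K_1e^(4t)sin(t) - 3K_1e^(4t)cos(t) - 3K_2e^(4t)sin(t) - 2K_2e^(4t)cos(t)

Coefficient matrix A = [[-4, -5], [13, 12]].
Characteristic polynomial det(A - λI) = λ^2 - 8λ + 17 = 0.
Eigenvalues λ = 4 ± i (complex conjugate pair).
For λ=4+i: an eigenvector is (2,-3) - i(-1,2) = (2 + i, -3 - 2i).
A real fundamental pair from Re and Im of e^((4+i)t)v: X_1 = e^(4t)(cos(t)·(2,-3) + sin(t)·(-1,2)), X_2 = e^(4t)(sin(t)·(2,-3) - cos(t)·(-1,2)).
General solution: K_1X_1 + K_2X_2.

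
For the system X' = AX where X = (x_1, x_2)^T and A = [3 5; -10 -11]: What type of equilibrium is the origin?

stable spiral

A = [[3,5],[-10,-11]]; det(A-λI) = λ^2 + 8λ + 17.
λ = -4 ± i: negative real part.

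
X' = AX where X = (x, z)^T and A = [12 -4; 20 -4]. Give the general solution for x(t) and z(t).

Coefficient matrix A = [[12, -4], [20, -4]].
Characteristic polynomial det(A - λI) = λ^2 - 8λ + 32 = 0.
Eigenvalues λ = 4 ± 4i (complex conjugate pair).
For λ=4+4i: an eigenvector is (-1,-2) - i(0,-1) = (-1, -2 + i).
A real fundamental pair from Re and Im of e^((4+4i)t)v: X_1 = e^(4t)(cos(4t)·(-1,-2) + sin(4t)·(0,-1)), X_2 = e^(4t)(sin(4t)·(-1,-2) - cos(4t)·(0,-1)).
General solution: K_1X_1 + K_2X_2.

x(t) = -K_1e^(4t)cos(4t) - K_2e^(4t)sin(4t), z(t) = -K_1e^(4t)sin(4t) - 2K_1e^(4t)cos(4t) - 2K_2e^(4t)sin(4t) + K_2e^(4t)cos(4t)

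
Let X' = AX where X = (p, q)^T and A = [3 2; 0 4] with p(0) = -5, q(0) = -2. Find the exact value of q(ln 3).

-162

A = [[3,2],[0,4]]; eigenvalues λ = 4, 3.
Eigenvectors: (-2,-1) for λ=4, (1,0) for λ=3.
From the initial condition, c_1 = 2, c_2 = -1.
q(ln 3) = (2)(3^4)(-1) + (-1)(3^3)(0) = -162.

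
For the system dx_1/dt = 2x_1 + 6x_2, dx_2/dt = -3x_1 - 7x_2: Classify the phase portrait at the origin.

A = [[2,6],[-3,-7]]; det(A-λI) = λ^2 + 5λ + 4.
λ = -1, -4: both negative.

stable node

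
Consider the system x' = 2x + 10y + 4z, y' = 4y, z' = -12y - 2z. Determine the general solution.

Coefficient matrix A = [[2, 10, 4], [0, 4, 0], [0, -12, -2]].
det(A - λI) = 0 gives eigenvalues λ = 2, 4, -2.
For λ=2: eigenvector (1,0,0).
For λ=4: eigenvector (1,1,-2).
For λ=-2: eigenvector (-1,0,1).
General solution: C_1e^(2t)(1,0,0) + C_2e^(4t)(1,1,-2) + C_3e^(-2t)(-1,0,1).

x(t) = C_1e^(2t) + C_2e^(4t) - C_3e^(-2t), y(t) = C_2e^(4t), z(t) = -2C_2e^(4t) + C_3e^(-2t)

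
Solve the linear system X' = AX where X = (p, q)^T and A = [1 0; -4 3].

Coefficient matrix A = [[1, 0], [-4, 3]].
Characteristic polynomial det(A - λI) = λ^2 - 4λ + 3 = 0.
Eigenvalues λ = 3, 1.
For λ=3: (A-λI) row 1 is [-2, 0], so an eigenvector is (0, 1).
For λ=1: (A-λI) row 2 is [-4, 2], so an eigenvector is (-1, -2).
General solution: K_1e^(3t)(0,1) + K_2e^(t)(-1,-2).

p(t) = -K_2e^(t), q(t) = K_1e^(3t) - 2K_2e^(t)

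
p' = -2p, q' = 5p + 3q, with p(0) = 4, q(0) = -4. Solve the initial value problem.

p(t) = 4e^(-2t), q(t) = -4e^(-2t)

Coefficient matrix A = [[-2, 0], [5, 3]].
Characteristic polynomial det(A - λI) = λ^2 - λ - 6 = 0.
Eigenvalues λ = -2, 3.
For λ=-2: (A-λI) row 2 is [5, 5], so an eigenvector is (-1, 1).
For λ=3: (A-λI) row 1 is [-5, 0], so an eigenvector is (0, 1).
General solution: c_1e^(-2t)(-1,1) + c_2e^(3t)(0,1).
Applying p(0)=4, q(0)=-4 gives c_1=-4, c_2=0.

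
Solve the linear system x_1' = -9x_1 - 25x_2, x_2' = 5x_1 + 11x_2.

Coefficient matrix A = [[-9, -25], [5, 11]].
Characteristic polynomial det(A - λI) = λ^2 - 2λ + 26 = 0.
Eigenvalues λ = 1 ± 5i (complex conjugate pair).
For λ=1+5i: an eigenvector is (-2,1) - i(-1,0) = (-2 + i, 1).
A real fundamental pair from Re and Im of e^((1+5i)t)v: X_1 = e^(t)(cos(5t)·(-2,1) + sin(5t)·(-1,0)), X_2 = e^(t)(sin(5t)·(-2,1) - cos(5t)·(-1,0)).
General solution: C_1X_1 + C_2X_2.

x_1(t) = -C_1e^(t)sin(5t) - 2C_1e^(t)cos(5t) - 2C_2e^(t)sin(5t) + C_2e^(t)cos(5t), x_2(t) = C_1e^(t)cos(5t) + C_2e^(t)sin(5t)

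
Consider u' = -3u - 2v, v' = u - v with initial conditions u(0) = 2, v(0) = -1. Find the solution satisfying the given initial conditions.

Coefficient matrix A = [[-3, -2], [1, -1]].
Characteristic polynomial det(A - λI) = λ^2 + 4λ + 5 = 0.
Eigenvalues λ = -2 ± i (complex conjugate pair).
For λ=-2+i: an eigenvector is (-1,0) - i(1,-1) = (-1 - i, 0 + i).
A real fundamental pair from Re and Im of e^((-2+i)t)v: X_1 = e^(-2t)(cos(t)·(-1,0) + sin(t)·(1,-1)), X_2 = e^(-2t)(sin(t)·(-1,0) - cos(t)·(1,-1)).
General solution: c_1X_1 + c_2X_2.
Applying u(0)=2, v(0)=-1 gives c_1=-1, c_2=-1.

u(t) = 2e^(-2t)cos(t), v(t) = e^(-2t)sin(t) - e^(-2t)cos(t)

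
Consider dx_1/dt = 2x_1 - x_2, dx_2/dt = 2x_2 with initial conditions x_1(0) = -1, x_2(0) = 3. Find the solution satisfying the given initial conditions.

x_1(t) = -3te^(2t) - e^(2t), x_2(t) = 3e^(2t)

Coefficient matrix A = [[2, -1], [0, 2]].
Characteristic polynomial det(A - λI) = λ^2 - 4λ + 4 = 0.
Single eigenvalue λ = 2 with algebraic multiplicity 2.
Eigenvector v = (-1,0); generalized eigenvector w with (A-λI)w=v is (-1,1).
General solution: e^(2t)[C_1·v + C_2·(t·v + w)].
Applying x_1(0)=-1, x_2(0)=3 gives C_1=-2, C_2=3.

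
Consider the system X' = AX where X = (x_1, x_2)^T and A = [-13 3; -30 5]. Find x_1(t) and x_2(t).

x_1(t) = C_1e^(-4t)cos(3t) + C_2e^(-4t)sin(3t), x_2(t) = -C_1e^(-4t)sin(3t) + 3C_1e^(-4t)cos(3t) + 3C_2e^(-4t)sin(3t) + C_2e^(-4t)cos(3t)

Coefficient matrix A = [[-13, 3], [-30, 5]].
Characteristic polynomial det(A - λI) = λ^2 + 8λ + 25 = 0.
Eigenvalues λ = -4 ± 3i (complex conjugate pair).
For λ=-4+3i: an eigenvector is (1,3) - i(0,-1) = (1, 3 + i).
A real fundamental pair from Re and Im of e^((-4+3i)t)v: X_1 = e^(-4t)(cos(3t)·(1,3) + sin(3t)·(0,-1)), X_2 = e^(-4t)(sin(3t)·(1,3) - cos(3t)·(0,-1)).
General solution: C_1X_1 + C_2X_2.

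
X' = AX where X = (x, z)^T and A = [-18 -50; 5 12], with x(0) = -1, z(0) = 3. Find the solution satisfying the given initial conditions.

x(t) = -27e^(-3t)sin(5t) - e^(-3t)cos(5t), z(t) = 8e^(-3t)sin(5t) + 3e^(-3t)cos(5t)

Coefficient matrix A = [[-18, -50], [5, 12]].
Characteristic polynomial det(A - λI) = λ^2 + 6λ + 34 = 0.
Eigenvalues λ = -3 ± 5i (complex conjugate pair).
For λ=-3+5i: an eigenvector is (3,-1) - i(1,0) = (3 - i, -1).
A real fundamental pair from Re and Im of e^((-3+5i)t)v: X_1 = e^(-3t)(cos(5t)·(3,-1) + sin(5t)·(1,0)), X_2 = e^(-3t)(sin(5t)·(3,-1) - cos(5t)·(1,0)).
General solution: c_1X_1 + c_2X_2.
Applying x(0)=-1, z(0)=3 gives c_1=-3, c_2=-8.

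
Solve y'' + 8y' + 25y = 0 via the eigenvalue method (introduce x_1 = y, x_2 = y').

Let x_1 = y, x_2 = y'. Then x_1' = x_2 and x_2' = -25x_1 - 8x_2.
A = [[0,1],[-25,-8]]; det(A-λI) = λ^2 + 8λ + 25.
Eigenvalues λ = -4 ± 3i.

y(t) = C_1e^(-4t)cos(3t) + C_2e^(-4t)sin(3t)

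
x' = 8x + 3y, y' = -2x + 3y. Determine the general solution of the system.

x(t) = -3C_1e^(6t) - C_2e^(5t), y(t) = 2C_1e^(6t) + C_2e^(5t)

Coefficient matrix A = [[8, 3], [-2, 3]].
Characteristic polynomial det(A - λI) = λ^2 - 11λ + 30 = 0.
Eigenvalues λ = 6, 5.
For λ=6: (A-λI) row 1 is [2, 3], so an eigenvector is (-3, 2).
For λ=5: (A-λI) row 1 is [3, 3], so an eigenvector is (-1, 1).
General solution: C_1e^(6t)(-3,2) + C_2e^(5t)(-1,1).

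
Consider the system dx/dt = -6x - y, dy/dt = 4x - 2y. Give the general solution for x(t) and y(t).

Coefficient matrix A = [[-6, -1], [4, -2]].
Characteristic polynomial det(A - λI) = λ^2 + 8λ + 16 = 0.
Single eigenvalue λ = -4 with algebraic multiplicity 2.
Eigenvector v = (1,-2); generalized eigenvector w with (A-λI)w=v is (-1,1).
General solution: e^(-4t)[K_1·v + K_2·(t·v + w)].

x(t) = K_1e^(-4t) + K_2te^(-4t) - K_2e^(-4t), y(t) = -2K_1e^(-4t) - 2K_2te^(-4t) + K_2e^(-4t)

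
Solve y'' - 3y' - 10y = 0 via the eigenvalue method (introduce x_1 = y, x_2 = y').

Let x_1 = y, x_2 = y'. Then x_1' = x_2 and x_2' = 10x_1 + 3x_2.
A = [[0,1],[10,3]]; det(A-λI) = λ^2 - 3λ - 10.
Eigenvalues λ = 5, -2 with eigenvectors (1,5), (1,-2).

y(t) = K_1e^(5t) + K_2e^(-2t)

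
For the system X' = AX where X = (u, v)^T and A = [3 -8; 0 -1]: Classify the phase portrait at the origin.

saddle

A = [[3,-8],[0,-1]]; det(A-λI) = λ^2 - 2λ - 3.
λ = -1, 3: opposite signs.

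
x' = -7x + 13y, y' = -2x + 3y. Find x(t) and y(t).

Coefficient matrix A = [[-7, 13], [-2, 3]].
Characteristic polynomial det(A - λI) = λ^2 + 4λ + 5 = 0.
Eigenvalues λ = -2 ± i (complex conjugate pair).
For λ=-2+i: an eigenvector is (-2,-1) - i(-3,-1) = (-2 + 3i, -1 + i).
A real fundamental pair from Re and Im of e^((-2+i)t)v: X_1 = e^(-2t)(cos(t)·(-2,-1) + sin(t)·(-3,-1)), X_2 = e^(-2t)(sin(t)·(-2,-1) - cos(t)·(-3,-1)).
General solution: c_1X_1 + c_2X_2.

x(t) = -3c_1e^(-2t)sin(t) - 2c_1e^(-2t)cos(t) - 2c_2e^(-2t)sin(t) + 3c_2e^(-2t)cos(t), y(t) = -c_1e^(-2t)sin(t) - c_1e^(-2t)cos(t) - c_2e^(-2t)sin(t) + c_2e^(-2t)cos(t)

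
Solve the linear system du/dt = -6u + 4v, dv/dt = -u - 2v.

Coefficient matrix A = [[-6, 4], [-1, -2]].
Characteristic polynomial det(A - λI) = λ^2 + 8λ + 16 = 0.
Single eigenvalue λ = -4 with algebraic multiplicity 2.
Eigenvector v = (-2,-1); generalized eigenvector w with (A-λI)w=v is (-1,-1).
General solution: e^(-4t)[c_1·v + c_2·(t·v + w)].

u(t) = -2c_1e^(-4t) - 2c_2te^(-4t) - c_2e^(-4t), v(t) = -c_1e^(-4t) - c_2te^(-4t) - c_2e^(-4t)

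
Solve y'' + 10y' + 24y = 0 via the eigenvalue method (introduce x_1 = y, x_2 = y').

y(t) = C_1e^(-4t) + C_2e^(-6t)

Let x_1 = y, x_2 = y'. Then x_1' = x_2 and x_2' = -24x_1 - 10x_2.
A = [[0,1],[-24,-10]]; det(A-λI) = λ^2 + 10λ + 24.
Eigenvalues λ = -4, -6 with eigenvectors (1,-4), (1,-6).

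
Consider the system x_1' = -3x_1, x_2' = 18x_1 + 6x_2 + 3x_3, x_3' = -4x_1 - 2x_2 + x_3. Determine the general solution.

x_1(t) = C_1e^(-3t), x_2(t) = -2C_1e^(-3t) + 3C_2e^(4t) - C_3e^(3t), x_3(t) = -2C_2e^(4t) + C_3e^(3t)

Coefficient matrix A = [[-3, 0, 0], [18, 6, 3], [-4, -2, 1]].
det(A - λI) = 0 gives eigenvalues λ = -3, 4, 3.
For λ=-3: eigenvector (1,-2,0).
For λ=4: eigenvector (0,3,-2).
For λ=3: eigenvector (0,-1,1).
General solution: C_1e^(-3t)(1,-2,0) + C_2e^(4t)(0,3,-2) + C_3e^(3t)(0,-1,1).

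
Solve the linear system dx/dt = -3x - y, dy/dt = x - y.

Coefficient matrix A = [[-3, -1], [1, -1]].
Characteristic polynomial det(A - λI) = λ^2 + 4λ + 4 = 0.
Single eigenvalue λ = -2 with algebraic multiplicity 2.
Eigenvector v = (1,-1); generalized eigenvector w with (A-λI)w=v is (1,-2).
General solution: e^(-2t)[C_1·v + C_2·(t·v + w)].

x(t) = C_1e^(-2t) + C_2te^(-2t) + C_2e^(-2t), y(t) = -C_1e^(-2t) - C_2te^(-2t) - 2C_2e^(-2t)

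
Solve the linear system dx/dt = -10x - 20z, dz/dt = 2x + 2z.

x(t) = -K_1e^(-4t)sin(2t) - 3K_1e^(-4t)cos(2t) - 3K_2e^(-4t)sin(2t) + K_2e^(-4t)cos(2t), z(t) = K_1e^(-4t)cos(2t) + K_2e^(-4t)sin(2t)

Coefficient matrix A = [[-10, -20], [2, 2]].
Characteristic polynomial det(A - λI) = λ^2 + 8λ + 20 = 0.
Eigenvalues λ = -4 ± 2i (complex conjugate pair).
For λ=-4+2i: an eigenvector is (-3,1) - i(-1,0) = (-3 + i, 1).
A real fundamental pair from Re and Im of e^((-4+2i)t)v: X_1 = e^(-4t)(cos(2t)·(-3,1) + sin(2t)·(-1,0)), X_2 = e^(-4t)(sin(2t)·(-3,1) - cos(2t)·(-1,0)).
General solution: K_1X_1 + K_2X_2.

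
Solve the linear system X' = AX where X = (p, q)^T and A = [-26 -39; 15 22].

Coefficient matrix A = [[-26, -39], [15, 22]].
Characteristic polynomial det(A - λI) = λ^2 + 4λ + 13 = 0.
Eigenvalues λ = -2 ± 3i (complex conjugate pair).
For λ=-2+3i: an eigenvector is (-2,1) - i(3,-2) = (-2 - 3i, 1 + 2i).
A real fundamental pair from Re and Im of e^((-2+3i)t)v: X_1 = e^(-2t)(cos(3t)·(-2,1) + sin(3t)·(3,-2)), X_2 = e^(-2t)(sin(3t)·(-2,1) - cos(3t)·(3,-2)).
General solution: K_1X_1 + K_2X_2.

p(t) = 3K_1e^(-2t)sin(3t) - 2K_1e^(-2t)cos(3t) - 2K_2e^(-2t)sin(3t) - 3K_2e^(-2t)cos(3t), q(t) = -2K_1e^(-2t)sin(3t) + K_1e^(-2t)cos(3t) + K_2e^(-2t)sin(3t) + 2K_2e^(-2t)cos(3t)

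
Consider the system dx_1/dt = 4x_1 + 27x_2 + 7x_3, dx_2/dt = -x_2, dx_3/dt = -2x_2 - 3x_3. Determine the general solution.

x_1(t) = c_1e^(4t) - 4c_2e^(-t) - c_3e^(-3t), x_2(t) = c_2e^(-t), x_3(t) = -c_2e^(-t) + c_3e^(-3t)

Coefficient matrix A = [[4, 27, 7], [0, -1, 0], [0, -2, -3]].
det(A - λI) = 0 gives eigenvalues λ = 4, -1, -3.
For λ=4: eigenvector (1,0,0).
For λ=-1: eigenvector (-4,1,-1).
For λ=-3: eigenvector (-1,0,1).
General solution: c_1e^(4t)(1,0,0) + c_2e^(-t)(-4,1,-1) + c_3e^(-3t)(-1,0,1).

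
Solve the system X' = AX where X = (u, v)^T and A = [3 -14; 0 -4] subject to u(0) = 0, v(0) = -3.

u(t) = 6e^(3t) - 6e^(-4t), v(t) = -3e^(-4t)

Coefficient matrix A = [[3, -14], [0, -4]].
Characteristic polynomial det(A - λI) = λ^2 + λ - 12 = 0.
Eigenvalues λ = -4, 3.
For λ=-4: (A-λI) row 1 is [7, -14], so an eigenvector is (2, 1).
For λ=3: (A-λI) row 1 is [0, -14], so an eigenvector is (1, 0).
General solution: K_1e^(-4t)(2,1) + K_2e^(3t)(1,0).
Applying u(0)=0, v(0)=-3 gives K_1=-3, K_2=6.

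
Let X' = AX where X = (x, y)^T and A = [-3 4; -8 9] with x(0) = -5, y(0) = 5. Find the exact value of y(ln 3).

4815

A = [[-3,4],[-8,9]]; eigenvalues λ = 5, 1.
Eigenvectors: (-1,-2) for λ=5, (1,1) for λ=1.
From the initial condition, c_1 = -10, c_2 = -15.
y(ln 3) = (-10)(3^5)(-2) + (-15)(3^1)(1) = 4815.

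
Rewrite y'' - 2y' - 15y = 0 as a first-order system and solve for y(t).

y(t) = c_1e^(-3t) + c_2e^(5t)

Let x_1 = y, x_2 = y'. Then x_1' = x_2 and x_2' = 15x_1 + 2x_2.
A = [[0,1],[15,2]]; det(A-λI) = λ^2 - 2λ - 15.
Eigenvalues λ = -3, 5 with eigenvectors (1,-3), (1,5).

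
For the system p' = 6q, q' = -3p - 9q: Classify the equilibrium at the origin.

stable node

A = [[0,6],[-3,-9]]; det(A-λI) = λ^2 + 9λ + 18.
λ = -6, -3: both negative.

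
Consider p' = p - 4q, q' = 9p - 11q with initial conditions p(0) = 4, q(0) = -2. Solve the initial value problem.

Coefficient matrix A = [[1, -4], [9, -11]].
Characteristic polynomial det(A - λI) = λ^2 + 10λ + 25 = 0.
Single eigenvalue λ = -5 with algebraic multiplicity 2.
Eigenvector v = (-2,-3); generalized eigenvector w with (A-λI)w=v is (-1,-1).
General solution: e^(-5t)[C_1·v + C_2·(t·v + w)].
Applying p(0)=4, q(0)=-2 gives C_1=6, C_2=-16.

p(t) = 32te^(-5t) + 4e^(-5t), q(t) = 48te^(-5t) - 2e^(-5t)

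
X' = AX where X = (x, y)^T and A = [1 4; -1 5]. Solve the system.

x(t) = 2C_1e^(3t) + 2C_2te^(3t) - 3C_2e^(3t), y(t) = C_1e^(3t) + C_2te^(3t) - C_2e^(3t)

Coefficient matrix A = [[1, 4], [-1, 5]].
Characteristic polynomial det(A - λI) = λ^2 - 6λ + 9 = 0.
Single eigenvalue λ = 3 with algebraic multiplicity 2.
Eigenvector v = (2,1); generalized eigenvector w with (A-λI)w=v is (-3,-1).
General solution: e^(3t)[C_1·v + C_2·(t·v + w)].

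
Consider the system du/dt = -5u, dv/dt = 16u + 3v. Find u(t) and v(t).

Coefficient matrix A = [[-5, 0], [16, 3]].
Characteristic polynomial det(A - λI) = λ^2 + 2λ - 15 = 0.
Eigenvalues λ = -5, 3.
For λ=-5: (A-λI) row 2 is [16, 8], so an eigenvector is (-1, 2).
For λ=3: (A-λI) row 1 is [-8, 0], so an eigenvector is (0, 1).
General solution: C_1e^(-5t)(-1,2) + C_2e^(3t)(0,1).

u(t) = -C_1e^(-5t), v(t) = 2C_1e^(-5t) + C_2e^(3t)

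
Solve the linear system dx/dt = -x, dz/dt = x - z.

Coefficient matrix A = [[-1, 0], [1, -1]].
Characteristic polynomial det(A - λI) = λ^2 + 2λ + 1 = 0.
Single eigenvalue λ = -1 with algebraic multiplicity 2.
Eigenvector v = (0,-1); generalized eigenvector w with (A-λI)w=v is (-1,-2).
General solution: e^(-t)[C_1·v + C_2·(t·v + w)].

x(t) = -C_2e^(-t), z(t) = -C_1e^(-t) - C_2te^(-t) - 2C_2e^(-t)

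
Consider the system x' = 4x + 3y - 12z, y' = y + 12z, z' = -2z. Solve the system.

x(t) = c_1e^(4t) + 4c_2e^(-2t) - c_3e^(t), y(t) = -4c_2e^(-2t) + c_3e^(t), z(t) = c_2e^(-2t)

Coefficient matrix A = [[4, 3, -12], [0, 1, 12], [0, 0, -2]].
det(A - λI) = 0 gives eigenvalues λ = 4, -2, 1.
For λ=4: eigenvector (1,0,0).
For λ=-2: eigenvector (4,-4,1).
For λ=1: eigenvector (-1,1,0).
General solution: c_1e^(4t)(1,0,0) + c_2e^(-2t)(4,-4,1) + c_3e^(t)(-1,1,0).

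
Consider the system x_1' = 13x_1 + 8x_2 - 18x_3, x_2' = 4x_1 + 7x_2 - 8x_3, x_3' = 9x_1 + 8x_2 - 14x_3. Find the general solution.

Coefficient matrix A = [[13, 8, -18], [4, 7, -8], [9, 8, -14]].
det(A - λI) = 0 gives eigenvalues λ = -1, 3, 4.
For λ=-1: eigenvector (2,1,2).
For λ=3: eigenvector (-1,-1,-1).
For λ=4: eigenvector (-2,0,-1).
General solution: C_1e^(-t)(2,1,2) + C_2e^(3t)(-1,-1,-1) + C_3e^(4t)(-2,0,-1).

x_1(t) = 2C_1e^(-t) - C_2e^(3t) - 2C_3e^(4t), x_2(t) = C_1e^(-t) - C_2e^(3t), x_3(t) = 2C_1e^(-t) - C_2e^(3t) - C_3e^(4t)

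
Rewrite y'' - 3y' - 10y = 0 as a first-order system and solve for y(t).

Let x_1 = y, x_2 = y'. Then x_1' = x_2 and x_2' = 10x_1 + 3x_2.
A = [[0,1],[10,3]]; det(A-λI) = λ^2 - 3λ - 10.
Eigenvalues λ = 5, -2 with eigenvectors (1,5), (1,-2).

y(t) = c_1e^(5t) + c_2e^(-2t)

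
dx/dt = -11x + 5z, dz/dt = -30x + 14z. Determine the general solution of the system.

x(t) = -C_1e^(4t) + C_2e^(-t), z(t) = -3C_1e^(4t) + 2C_2e^(-t)

Coefficient matrix A = [[-11, 5], [-30, 14]].
Characteristic polynomial det(A - λI) = λ^2 - 3λ - 4 = 0.
Eigenvalues λ = 4, -1.
For λ=4: (A-λI) row 1 is [-15, 5], so an eigenvector is (-1, -3).
For λ=-1: (A-λI) row 1 is [-10, 5], so an eigenvector is (1, 2).
General solution: C_1e^(4t)(-1,-3) + C_2e^(-t)(1,2).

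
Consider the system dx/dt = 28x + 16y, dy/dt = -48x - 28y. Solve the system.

Coefficient matrix A = [[28, 16], [-48, -28]].
Characteristic polynomial det(A - λI) = λ^2 - 16 = 0.
Eigenvalues λ = 4, -4.
For λ=4: (A-λI) row 1 is [24, 16], so an eigenvector is (-2, 3).
For λ=-4: (A-λI) row 1 is [32, 16], so an eigenvector is (-1, 2).
General solution: K_1e^(4t)(-2,3) + K_2e^(-4t)(-1,2).

x(t) = -2K_1e^(4t) - K_2e^(-4t), y(t) = 3K_1e^(4t) + 2K_2e^(-4t)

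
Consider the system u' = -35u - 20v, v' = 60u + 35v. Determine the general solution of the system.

u(t) = 2c_1e^(-5t) - c_2e^(5t), v(t) = -3c_1e^(-5t) + 2c_2e^(5t)

Coefficient matrix A = [[-35, -20], [60, 35]].
Characteristic polynomial det(A - λI) = λ^2 - 25 = 0.
Eigenvalues λ = -5, 5.
For λ=-5: (A-λI) row 1 is [-30, -20], so an eigenvector is (2, -3).
For λ=5: (A-λI) row 1 is [-40, -20], so an eigenvector is (-1, 2).
General solution: c_1e^(-5t)(2,-3) + c_2e^(5t)(-1,2).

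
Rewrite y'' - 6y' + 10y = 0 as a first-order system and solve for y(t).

y(t) = C_1e^(3t)cos(t) + C_2e^(3t)sin(t)

Let x_1 = y, x_2 = y'. Then x_1' = x_2 and x_2' = -10x_1 + 6x_2.
A = [[0,1],[-10,6]]; det(A-λI) = λ^2 - 6λ + 10.
Eigenvalues λ = 3 ± i.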